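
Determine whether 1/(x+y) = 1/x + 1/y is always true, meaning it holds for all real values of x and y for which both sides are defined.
No, this is NOT an identity.

Claim: 1/(x+y) = 1/x + 1/y.
Test a specific point where both sides are defined: x = 5, y = 1/2.
LHS = 1/(x+y) ≈ 0.1818
RHS = 1/x + 1/y ≈ 2.2000
Since 0.1818 ≠ 2.2000, the equation fails at this point, so it cannot hold for all real values of x and y for which both sides are defined.
1/x + 1/y = (x+y)/(xy), which is not 1/(x+y).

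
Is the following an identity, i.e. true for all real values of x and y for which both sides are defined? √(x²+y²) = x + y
Claim: √(x²+y²) = x + y.
Test a specific point where both sides are defined: x = 5, y = 2.
LHS = √(x²+y²) ≈ 5.3852
RHS = x + y ≈ 7.0000
Since 5.3852 ≠ 7.0000, the equation fails at this point, so it cannot hold for all real values of x and y for which both sides are defined.
(x+y)² = x² + 2xy + y², not x² + y², so the square root does not split this way.

Conclusion: No, this is NOT an identity.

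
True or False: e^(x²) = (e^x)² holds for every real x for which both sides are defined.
False.

Claim: e^(x²) = (e^x)².
Test a specific point where both sides are defined: x = 1.
LHS = e^(x²) ≈ 2.7183
RHS = (e^x)² ≈ 7.3891
Since 2.7183 ≠ 7.3891, the equation fails at this point, so it cannot hold for every real x for which both sides are defined.
(e^x)² = e^(2x), and 2x ≠ x² in general.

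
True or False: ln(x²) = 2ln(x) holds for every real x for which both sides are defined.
True.

Claim: ln(x²) = 2ln(x).
Reasoning: The right side requires x > 0. For x > 0, x² = (e^(ln x))² = e^(2ln x), so ln(x²) = 2ln(x). (For x < 0 the right side is undefined, so those values are outside the claim.)
So the two sides agree for every real x for which both sides are defined.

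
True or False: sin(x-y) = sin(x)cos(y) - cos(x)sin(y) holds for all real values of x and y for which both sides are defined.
Claim: sin(x-y) = sin(x)cos(y) - cos(x)sin(y).
Reasoning: Replace y by -y in sin(x+y) = sin(x)cos(y) + cos(x)sin(y) and use cos(-y) = cos(y), sin(-y) = -sin(y): sin(x-y) = sin(x)cos(y) - cos(x)sin(y).
So the two sides agree for all real values of x and y for which both sides are defined.

Conclusion: True.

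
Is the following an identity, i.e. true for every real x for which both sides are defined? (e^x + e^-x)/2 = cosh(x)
Yes, this is an identity.

Claim: (e^x + e^-x)/2 = cosh(x).
Reasoning: This is exactly the definition of the hyperbolic cosine: cosh(x) := (e^x + e^-x)/2.
So the two sides agree for every real x for which both sides are defined.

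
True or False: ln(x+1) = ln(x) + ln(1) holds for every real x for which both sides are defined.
False.

Claim: ln(x+1) = ln(x) + ln(1).
Test a specific point where both sides are defined: x = 3/2.
LHS = ln(x+1) ≈ 0.9163
RHS = ln(x) + ln(1) ≈ 0.4055
Since 0.9163 ≠ 0.4055, the equation fails at this point, so it cannot hold for every real x for which both sides are defined.
ln(1) = 0, so the right side is just ln(x), which differs from ln(x+1).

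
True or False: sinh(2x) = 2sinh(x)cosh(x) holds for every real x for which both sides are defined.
Claim: sinh(2x) = 2sinh(x)cosh(x).
Reasoning: 2sinh(x)cosh(x) = 2 · (e^x - e^-x)/2 · (e^x + e^-x)/2 = (e^(2x) - e^(-2x))/2 = sinh(2x).
So the two sides agree for every real x for which both sides are defined.

Conclusion: True.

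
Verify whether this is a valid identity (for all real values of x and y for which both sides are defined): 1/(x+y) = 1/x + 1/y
No, this is NOT an identity.

Claim: 1/(x+y) = 1/x + 1/y.
Test a specific point where both sides are defined: x = -1, y = -1.
LHS = 1/(x+y) ≈ -0.5000
RHS = 1/x + 1/y ≈ -2.0000
Since -0.5000 ≠ -2.0000, the equation fails at this point, so it cannot hold for all real values of x and y for which both sides are defined.
1/x + 1/y = (x+y)/(xy), which is not 1/(x+y).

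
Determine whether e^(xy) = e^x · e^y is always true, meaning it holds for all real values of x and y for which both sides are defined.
No, this is NOT an identity.

Claim: e^(xy) = e^x · e^y.
Test a specific point where both sides are defined: x = -1, y = 3/2.
LHS = e^(xy) ≈ 0.2231
RHS = e^x · e^y ≈ 1.6487
Since 0.2231 ≠ 1.6487, the equation fails at this point, so it cannot hold for all real values of x and y for which both sides are defined.
e^x · e^y = e^(x+y), not e^(xy).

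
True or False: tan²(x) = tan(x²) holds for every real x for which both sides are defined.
Claim: tan²(x) = tan(x²).
Test a specific point where both sides are defined: x = 3π/4.
LHS = tan²(x) ≈ 1.0000
RHS = tan(x²) ≈ -0.8977
Since 1.0000 ≠ -0.8977, the equation fails at this point, so it cannot hold for every real x for which both sides are defined.
tan²(x) means (tan x)², squaring the output; tan(x²) squares the input. These are different functions.

Conclusion: False.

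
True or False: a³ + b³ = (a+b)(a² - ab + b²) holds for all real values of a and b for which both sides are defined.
True.

Claim: a³ + b³ = (a+b)(a² - ab + b²).
Reasoning: Expand the right side: (a+b)(a² - ab + b²) = a³ - a²b + ab² + a²b - ab² + b³ = a³ + b³ (the middle terms cancel in pairs).
So the two sides agree for all real values of a and b for which both sides are defined.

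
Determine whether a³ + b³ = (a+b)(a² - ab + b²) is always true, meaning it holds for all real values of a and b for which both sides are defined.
Yes, this is an identity.

Claim: a³ + b³ = (a+b)(a² - ab + b²).
Reasoning: Expand the right side: (a+b)(a² - ab + b²) = a³ - a²b + ab² + a²b - ab² + b³ = a³ + b³ (the middle terms cancel in pairs).
So the two sides agree for all real values of a and b for which both sides are defined.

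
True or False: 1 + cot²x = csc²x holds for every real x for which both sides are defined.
Claim: 1 + cot²x = csc²x.
Reasoning: Start from sin²x + cos²x = 1 and divide every term by sin²x (allowed wherever cot x and csc x are defined): 1 + cot²x = 1/sin²x = csc²x.
So the two sides agree for every real x for which both sides are defined.

Conclusion: True.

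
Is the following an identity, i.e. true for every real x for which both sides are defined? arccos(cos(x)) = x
No, this is NOT an identity.

Claim: arccos(cos(x)) = x.
Test a specific point where both sides are defined: x = -π/2.
LHS = arccos(cos(x)) ≈ 1.5708
RHS = x ≈ -1.5708
Since 1.5708 ≠ -1.5708, the equation fails at this point, so it cannot hold for every real x for which both sides are defined.
arccos only returns values in [0, π], so arccos(cos(x)) = x holds only for x in that interval, not for all real x.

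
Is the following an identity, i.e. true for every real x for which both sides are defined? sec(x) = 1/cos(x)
Claim: sec(x) = 1/cos(x).
Reasoning: sec(x) is by definition the reciprocal of cos(x), wherever cos(x) ≠ 0.
So the two sides agree for every real x for which both sides are defined.

Conclusion: Yes, this is an identity.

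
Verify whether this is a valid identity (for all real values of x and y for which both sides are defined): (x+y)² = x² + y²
Claim: (x+y)² = x² + y².
Test a specific point where both sides are defined: x = 1/2, y = -1.
LHS = (x+y)² ≈ 0.2500
RHS = x² + y² ≈ 1.2500
Since 0.2500 ≠ 1.2500, the equation fails at this point, so it cannot hold for all real values of x and y for which both sides are defined.
The correct expansion is (x+y)² = x² + 2xy + y²; the cross term 2xy is missing.

Conclusion: No, this is NOT an identity.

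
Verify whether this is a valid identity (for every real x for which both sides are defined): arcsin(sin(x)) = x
No, this is NOT an identity.

Claim: arcsin(sin(x)) = x.
Test a specific point where both sides are defined: x = 3π/4.
LHS = arcsin(sin(x)) ≈ 0.7854
RHS = x ≈ 2.3562
Since 0.7854 ≠ 2.3562, the equation fails at this point, so it cannot hold for every real x for which both sides are defined.
arcsin only returns values in [-π/2, π/2], so arcsin(sin(x)) = x holds only for x in that interval, not for all real x.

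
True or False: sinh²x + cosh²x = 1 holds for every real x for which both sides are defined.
False.

Claim: sinh²x + cosh²x = 1.
Test a specific point where both sides are defined: x = 4.
LHS = sinh²x + cosh²x ≈ 1490.4792
RHS = 1 ≈ 1.0000
Since 1490.4792 ≠ 1.0000, the equation fails at this point, so it cannot hold for every real x for which both sides are defined.
The correct hyperbolic identity is cosh²x - sinh²x = 1 (a difference); the sum sinh²x + cosh²x equals cosh(2x).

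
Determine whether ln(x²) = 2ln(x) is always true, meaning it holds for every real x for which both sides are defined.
Yes, this is an identity.

Claim: ln(x²) = 2ln(x).
Reasoning: The right side requires x > 0. For x > 0, x² = (e^(ln x))² = e^(2ln x), so ln(x²) = 2ln(x). (For x < 0 the right side is undefined, so those values are outside the claim.)
So the two sides agree for every real x for which both sides are defined.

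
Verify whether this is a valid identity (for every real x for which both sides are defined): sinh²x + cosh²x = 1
No, this is NOT an identity.

Claim: sinh²x + cosh²x = 1.
Test a specific point where both sides are defined: x = 4.
LHS = sinh²x + cosh²x ≈ 1490.4792
RHS = 1 ≈ 1.0000
Since 1490.4792 ≠ 1.0000, the equation fails at this point, so it cannot hold for every real x for which both sides are defined.
The correct hyperbolic identity is cosh²x - sinh²x = 1 (a difference); the sum sinh²x + cosh²x equals cosh(2x).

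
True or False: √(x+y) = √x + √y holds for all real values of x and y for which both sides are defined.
Claim: √(x+y) = √x + √y.
Test a specific point where both sides are defined: x = 2, y = 2.
LHS = √(x+y) ≈ 2.0000
RHS = √x + √y ≈ 2.8284
Since 2.0000 ≠ 2.8284, the equation fails at this point, so it cannot hold for all real values of x and y for which both sides are defined.
Squaring the right side gives x + 2√(xy) + y, not x + y.

Conclusion: False.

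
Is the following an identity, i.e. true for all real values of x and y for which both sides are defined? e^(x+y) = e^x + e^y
Claim: e^(x+y) = e^x + e^y.
Test a specific point where both sides are defined: x = 1, y = 1.
LHS = e^(x+y) ≈ 7.3891
RHS = e^x + e^y ≈ 5.4366
Since 7.3891 ≠ 5.4366, the equation fails at this point, so it cannot hold for all real values of x and y for which both sides are defined.
The correct rule is e^(x+y) = e^x · e^y (a product, not a sum).

Conclusion: No, this is NOT an identity.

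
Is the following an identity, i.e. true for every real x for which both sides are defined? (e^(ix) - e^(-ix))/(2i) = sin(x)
Yes, this is an identity.

Claim: (e^(ix) - e^(-ix))/(2i) = sin(x).
Reasoning: By Euler's formula e^(ix) = cos(x) + i·sin(x) and e^(-ix) = cos(x) - i·sin(x). Subtracting cancels the cosine terms: e^(ix) - e^(-ix) = 2i·sin(x); divide by 2i.
So the two sides agree for every real x for which both sides are defined.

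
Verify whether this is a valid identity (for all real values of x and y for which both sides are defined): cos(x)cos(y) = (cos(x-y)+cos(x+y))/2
Yes, this is an identity.

Claim: cos(x)cos(y) = (cos(x-y)+cos(x+y))/2.
Reasoning: cos(x-y) = cos(x)cos(y) + sin(x)sin(y) and cos(x+y) = cos(x)cos(y) - sin(x)sin(y). Adding, cos(x-y) + cos(x+y) = 2cos(x)cos(y); divide by 2.
So the two sides agree for all real values of x and y for which both sides are defined.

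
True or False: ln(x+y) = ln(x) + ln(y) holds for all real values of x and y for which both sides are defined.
False.

Claim: ln(x+y) = ln(x) + ln(y).
Test a specific point where both sides are defined: x = 3/2, y = 4.
LHS = ln(x+y) ≈ 1.7047
RHS = ln(x) + ln(y) ≈ 1.7918
Since 1.7047 ≠ 1.7918, the equation fails at this point, so it cannot hold for all real values of x and y for which both sides are defined.
ln(x) + ln(y) = ln(xy), not ln(x+y).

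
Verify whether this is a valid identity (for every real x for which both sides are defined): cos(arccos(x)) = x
Yes, this is an identity.

Claim: cos(arccos(x)) = x.
Reasoning: For -1 ≤ x ≤ 1 (where arccos is defined), arccos(x) is by definition an angle whose cosine equals x. Taking the cosine of that angle returns x. (Note the other order, arccos(cos x) = x, is NOT an identity.)
So the two sides agree for every real x for which both sides are defined.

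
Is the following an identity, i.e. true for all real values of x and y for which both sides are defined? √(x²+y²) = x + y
No, this is NOT an identity.

Claim: √(x²+y²) = x + y.
Test a specific point where both sides are defined: x = -3, y = 1.
LHS = √(x²+y²) ≈ 3.1623
RHS = x + y ≈ -2.0000
Since 3.1623 ≠ -2.0000, the equation fails at this point, so it cannot hold for all real values of x and y for which both sides are defined.
(x+y)² = x² + 2xy + y², not x² + y², so the square root does not split this way.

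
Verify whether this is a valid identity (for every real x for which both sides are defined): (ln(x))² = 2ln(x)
No, this is NOT an identity.

Claim: (ln(x))² = 2ln(x).
Test a specific point where both sides are defined: x = 3/2.
LHS = (ln(x))² ≈ 0.1644
RHS = 2ln(x) ≈ 0.8109
Since 0.1644 ≠ 0.8109, the equation fails at this point, so it cannot hold for every real x for which both sides are defined.
2ln(x) equals ln(x²), which is not the same as (ln x)².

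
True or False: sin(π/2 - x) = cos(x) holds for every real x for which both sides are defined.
Claim: sin(π/2 - x) = cos(x).
Reasoning: Use sin(u - v) = sin(u)cos(v) - cos(u)sin(v) with u = π/2, v = x: sin(π/2)cos(x) - cos(π/2)sin(x) = 1·cos(x) - 0·sin(x) = cos(x).
So the two sides agree for every real x for which both sides are defined.

Conclusion: True.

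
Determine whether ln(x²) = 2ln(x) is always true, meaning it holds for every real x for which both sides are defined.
Claim: ln(x²) = 2ln(x).
Reasoning: The right side requires x > 0. For x > 0, x² = (e^(ln x))² = e^(2ln x), so ln(x²) = 2ln(x). (For x < 0 the right side is undefined, so those values are outside the claim.)
So the two sides agree for every real x for which both sides are defined.

Conclusion: Yes, this is an identity.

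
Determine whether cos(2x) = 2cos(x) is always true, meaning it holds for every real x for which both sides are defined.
No, this is NOT an identity.

Claim: cos(2x) = 2cos(x).
Test a specific point where both sides are defined: x = -π/2.
LHS = cos(2x) ≈ -1.0000
RHS = 2cos(x) ≈ 0.0000
Since -1.0000 ≠ 0.0000, the equation fails at this point, so it cannot hold for every real x for which both sides are defined.
The correct double-angle formula is cos(2x) = cos²x - sin²x.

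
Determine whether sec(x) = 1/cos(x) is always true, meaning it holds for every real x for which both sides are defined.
Claim: sec(x) = 1/cos(x).
Reasoning: sec(x) is by definition the reciprocal of cos(x), wherever cos(x) ≠ 0.
So the two sides agree for every real x for which both sides are defined.

Conclusion: Yes, this is an identity.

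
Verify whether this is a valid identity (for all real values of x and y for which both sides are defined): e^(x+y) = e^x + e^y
Claim: e^(x+y) = e^x + e^y.
Test a specific point where both sides are defined: x = 2, y = 3.
LHS = e^(x+y) ≈ 148.4132
RHS = e^x + e^y ≈ 27.4746
Since 148.4132 ≠ 27.4746, the equation fails at this point, so it cannot hold for all real values of x and y for which both sides are defined.
The correct rule is e^(x+y) = e^x · e^y (a product, not a sum).

Conclusion: No, this is NOT an identity.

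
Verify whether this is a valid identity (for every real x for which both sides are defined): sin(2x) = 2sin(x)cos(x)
Claim: sin(2x) = 2sin(x)cos(x).
Reasoning: Put y = x in the addition formula sin(x+y) = sin(x)cos(y) + cos(x)sin(y): sin(2x) = sin(x)cos(x) + cos(x)sin(x) = 2sin(x)cos(x).
So the two sides agree for every real x for which both sides are defined.

Conclusion: Yes, this is an identity.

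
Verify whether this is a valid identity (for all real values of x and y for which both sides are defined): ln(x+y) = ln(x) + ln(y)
Claim: ln(x+y) = ln(x) + ln(y).
Test a specific point where both sides are defined: x = 5, y = 3/2.
LHS = ln(x+y) ≈ 1.8718
RHS = ln(x) + ln(y) ≈ 2.0149
Since 1.8718 ≠ 2.0149, the equation fails at this point, so it cannot hold for all real values of x and y for which both sides are defined.
ln(x) + ln(y) = ln(xy), not ln(x+y).

Conclusion: No, this is NOT an identity.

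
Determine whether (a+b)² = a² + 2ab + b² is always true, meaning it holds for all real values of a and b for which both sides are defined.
Claim: (a+b)² = a² + 2ab + b².
Reasoning: Expand: (a+b)² = (a+b)(a+b) = a·a + a·b + b·a + b·b = a² + 2ab + b².
So the two sides agree for all real values of a and b for which both sides are defined.

Conclusion: Yes, this is an identity.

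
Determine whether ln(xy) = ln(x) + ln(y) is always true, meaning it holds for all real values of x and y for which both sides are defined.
Claim: ln(xy) = ln(x) + ln(y).
Reasoning: Both sides are simultaneously defined only when x, y > 0. Write x = e^p, y = e^q (p = ln x, q = ln y). Then xy = e^p · e^q = e^(p+q), so ln(xy) = p + q = ln(x) + ln(y).
So the two sides agree for all real values of x and y for which both sides are defined.

Conclusion: Yes, this is an identity.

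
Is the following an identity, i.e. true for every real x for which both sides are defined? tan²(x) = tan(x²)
Claim: tan²(x) = tan(x²).
Test a specific point where both sides are defined: x = -π/6.
LHS = tan²(x) ≈ 0.3333
RHS = tan(x²) ≈ 0.2812
Since 0.3333 ≠ 0.2812, the equation fails at this point, so it cannot hold for every real x for which both sides are defined.
tan²(x) means (tan x)², squaring the output; tan(x²) squares the input. These are different functions.

Conclusion: No, this is NOT an identity.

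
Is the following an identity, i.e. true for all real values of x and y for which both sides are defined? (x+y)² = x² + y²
Claim: (x+y)² = x² + y².
Test a specific point where both sides are defined: x = 1/2, y = 3.
LHS = (x+y)² ≈ 12.2500
RHS = x² + y² ≈ 9.2500
Since 12.2500 ≠ 9.2500, the equation fails at this point, so it cannot hold for all real values of x and y for which both sides are defined.
The correct expansion is (x+y)² = x² + 2xy + y²; the cross term 2xy is missing.

Conclusion: No, this is NOT an identity.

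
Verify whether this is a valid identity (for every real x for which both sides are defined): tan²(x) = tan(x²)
Claim: tan²(x) = tan(x²).
Test a specific point where both sides are defined: x = -π/4.
LHS = tan²(x) ≈ 1.0000
RHS = tan(x²) ≈ 0.7092
Since 1.0000 ≠ 0.7092, the equation fails at this point, so it cannot hold for every real x for which both sides are defined.
tan²(x) means (tan x)², squaring the output; tan(x²) squares the input. These are different functions.

Conclusion: No, this is NOT an identity.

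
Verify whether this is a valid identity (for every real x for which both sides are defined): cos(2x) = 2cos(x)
Claim: cos(2x) = 2cos(x).
Test a specific point where both sides are defined: x = -π/4.
LHS = cos(2x) ≈ 0.0000
RHS = 2cos(x) ≈ 1.4142
Since 0.0000 ≠ 1.4142, the equation fails at this point, so it cannot hold for every real x for which both sides are defined.
The correct double-angle formula is cos(2x) = cos²x - sin²x.

Conclusion: No, this is NOT an identity.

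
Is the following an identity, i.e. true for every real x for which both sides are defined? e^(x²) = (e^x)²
No, this is NOT an identity.

Claim: e^(x²) = (e^x)².
Test a specific point where both sides are defined: x = 3/2.
LHS = e^(x²) ≈ 9.4877
RHS = (e^x)² ≈ 20.0855
Since 9.4877 ≠ 20.0855, the equation fails at this point, so it cannot hold for every real x for which both sides are defined.
(e^x)² = e^(2x), and 2x ≠ x² in general.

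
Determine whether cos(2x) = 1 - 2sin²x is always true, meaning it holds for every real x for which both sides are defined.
Claim: cos(2x) = 1 - 2sin²x.
Reasoning: cos(2x) = cos²x - sin²x. Replace cos²x by 1 - sin²x: (1 - sin²x) - sin²x = 1 - 2sin²x.
So the two sides agree for every real x for which both sides are defined.

Conclusion: Yes, this is an identity.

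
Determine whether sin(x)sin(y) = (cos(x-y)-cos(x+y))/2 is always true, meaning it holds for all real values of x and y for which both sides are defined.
Yes, this is an identity.

Claim: sin(x)sin(y) = (cos(x-y)-cos(x+y))/2.
Reasoning: cos(x-y) = cos(x)cos(y) + sin(x)sin(y) and cos(x+y) = cos(x)cos(y) - sin(x)sin(y). Subtracting, cos(x-y) - cos(x+y) = 2sin(x)sin(y); divide by 2.
So the two sides agree for all real values of x and y for which both sides are defined.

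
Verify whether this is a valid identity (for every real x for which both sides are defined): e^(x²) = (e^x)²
Claim: e^(x²) = (e^x)².
Test a specific point where both sides are defined: x = -3.
LHS = e^(x²) ≈ 8103.0839
RHS = (e^x)² ≈ 0.0025
Since 8103.0839 ≠ 0.0025, the equation fails at this point, so it cannot hold for every real x for which both sides are defined.
(e^x)² = e^(2x), and 2x ≠ x² in general.

Conclusion: No, this is NOT an identity.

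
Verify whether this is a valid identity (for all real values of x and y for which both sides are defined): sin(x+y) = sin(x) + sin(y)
No, this is NOT an identity.

Claim: sin(x+y) = sin(x) + sin(y).
Test a specific point where both sides are defined: x = π/3, y = π/4.
LHS = sin(x+y) ≈ 0.9659
RHS = sin(x) + sin(y) ≈ 1.5731
Since 0.9659 ≠ 1.5731, the equation fails at this point, so it cannot hold for all real values of x and y for which both sides are defined.
The correct expansion is sin(x+y) = sin(x)cos(y) + cos(x)sin(y); sine is not additive.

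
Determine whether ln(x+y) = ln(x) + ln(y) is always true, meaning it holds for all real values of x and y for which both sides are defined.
Claim: ln(x+y) = ln(x) + ln(y).
Test a specific point where both sides are defined: x = 4, y = 2.
LHS = ln(x+y) ≈ 1.7918
RHS = ln(x) + ln(y) ≈ 2.0794
Since 1.7918 ≠ 2.0794, the equation fails at this point, so it cannot hold for all real values of x and y for which both sides are defined.
ln(x) + ln(y) = ln(xy), not ln(x+y).

Conclusion: No, this is NOT an identity.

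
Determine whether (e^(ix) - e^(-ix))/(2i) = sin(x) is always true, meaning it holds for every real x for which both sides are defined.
Claim: (e^(ix) - e^(-ix))/(2i) = sin(x).
Reasoning: By Euler's formula e^(ix) = cos(x) + i·sin(x) and e^(-ix) = cos(x) - i·sin(x). Subtracting cancels the cosine terms: e^(ix) - e^(-ix) = 2i·sin(x); divide by 2i.
So the two sides agree for every real x for which both sides are defined.

Conclusion: Yes, this is an identity.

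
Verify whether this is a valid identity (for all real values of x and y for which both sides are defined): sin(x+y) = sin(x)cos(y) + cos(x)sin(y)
Yes, this is an identity.

Claim: sin(x+y) = sin(x)cos(y) + cos(x)sin(y).
Reasoning: By Euler's formula e^(i(x+y)) = e^(ix)·e^(iy) = (cos x + i·sin x)(cos y + i·sin y). The imaginary part of the left side is sin(x+y); the imaginary part of the product is sin(x)cos(y) + cos(x)sin(y).
So the two sides agree for all real values of x and y for which both sides are defined.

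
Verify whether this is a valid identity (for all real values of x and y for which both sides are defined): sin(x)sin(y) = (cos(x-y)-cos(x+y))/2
Claim: sin(x)sin(y) = (cos(x-y)-cos(x+y))/2.
Reasoning: cos(x-y) = cos(x)cos(y) + sin(x)sin(y) and cos(x+y) = cos(x)cos(y) - sin(x)sin(y). Subtracting, cos(x-y) - cos(x+y) = 2sin(x)sin(y); divide by 2.
So the two sides agree for all real values of x and y for which both sides are defined.

Conclusion: Yes, this is an identity.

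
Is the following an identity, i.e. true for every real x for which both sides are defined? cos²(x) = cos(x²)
No, this is NOT an identity.

Claim: cos²(x) = cos(x²).
Test a specific point where both sides are defined: x = π/6.
LHS = cos²(x) ≈ 0.7500
RHS = cos(x²) ≈ 0.9627
Since 0.7500 ≠ 0.9627, the equation fails at this point, so it cannot hold for every real x for which both sides are defined.
cos²(x) means (cos x)², squaring the output; cos(x²) squares the input. These are different functions.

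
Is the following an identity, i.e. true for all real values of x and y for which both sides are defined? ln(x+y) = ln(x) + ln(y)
Claim: ln(x+y) = ln(x) + ln(y).
Test a specific point where both sides are defined: x = 3/2, y = 2.
LHS = ln(x+y) ≈ 1.2528
RHS = ln(x) + ln(y) ≈ 1.0986
Since 1.2528 ≠ 1.0986, the equation fails at this point, so it cannot hold for all real values of x and y for which both sides are defined.
ln(x) + ln(y) = ln(xy), not ln(x+y).

Conclusion: No, this is NOT an identity.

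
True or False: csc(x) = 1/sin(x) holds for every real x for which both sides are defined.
Claim: csc(x) = 1/sin(x).
Reasoning: csc(x) is by definition the reciprocal of sin(x), wherever sin(x) ≠ 0.
So the two sides agree for every real x for which both sides are defined.

Conclusion: True.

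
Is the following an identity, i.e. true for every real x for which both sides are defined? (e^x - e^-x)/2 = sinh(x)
Claim: (e^x - e^-x)/2 = sinh(x).
Reasoning: This is exactly the definition of the hyperbolic sine: sinh(x) := (e^x - e^-x)/2.
So the two sides agree for every real x for which both sides are defined.

Conclusion: Yes, this is an identity.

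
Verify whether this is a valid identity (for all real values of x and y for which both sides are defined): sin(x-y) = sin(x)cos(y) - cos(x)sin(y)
Yes, this is an identity.

Claim: sin(x-y) = sin(x)cos(y) - cos(x)sin(y).
Reasoning: Replace y by -y in sin(x+y) = sin(x)cos(y) + cos(x)sin(y) and use cos(-y) = cos(y), sin(-y) = -sin(y): sin(x-y) = sin(x)cos(y) - cos(x)sin(y).
So the two sides agree for all real values of x and y for which both sides are defined.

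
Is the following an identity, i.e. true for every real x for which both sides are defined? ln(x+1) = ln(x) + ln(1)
Claim: ln(x+1) = ln(x) + ln(1).
Test a specific point where both sides are defined: x = 3.
LHS = ln(x+1) ≈ 1.3863
RHS = ln(x) + ln(1) ≈ 1.0986
Since 1.3863 ≠ 1.0986, the equation fails at this point, so it cannot hold for every real x for which both sides are defined.
ln(1) = 0, so the right side is just ln(x), which differs from ln(x+1).

Conclusion: No, this is NOT an identity.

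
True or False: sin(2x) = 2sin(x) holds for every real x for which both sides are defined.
Claim: sin(2x) = 2sin(x).
Test a specific point where both sides are defined: x = 2π/3.
LHS = sin(2x) ≈ -0.8660
RHS = 2sin(x) ≈ 1.7321
Since -0.8660 ≠ 1.7321, the equation fails at this point, so it cannot hold for every real x for which both sides are defined.
The correct double-angle formula is sin(2x) = 2sin(x)cos(x).

Conclusion: False.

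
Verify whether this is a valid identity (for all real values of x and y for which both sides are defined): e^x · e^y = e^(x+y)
Claim: e^x · e^y = e^(x+y).
Reasoning: This is the law of exponents for a common base: multiplying powers adds exponents. E.g. from the series, (Σ x^j/j!)(Σ y^k/k!) = Σ_m (Σ_{j+k=m} x^j y^k/(j!k!)) = Σ_m (x+y)^m/m! by the binomial theorem.
So the two sides agree for all real values of x and y for which both sides are defined.

Conclusion: Yes, this is an identity.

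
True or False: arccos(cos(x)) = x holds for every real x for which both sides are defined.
False.

Claim: arccos(cos(x)) = x.
Test a specific point where both sides are defined: x = -π/3.
LHS = arccos(cos(x)) ≈ 1.0472
RHS = x ≈ -1.0472
Since 1.0472 ≠ -1.0472, the equation fails at this point, so it cannot hold for every real x for which both sides are defined.
arccos only returns values in [0, π], so arccos(cos(x)) = x holds only for x in that interval, not for all real x.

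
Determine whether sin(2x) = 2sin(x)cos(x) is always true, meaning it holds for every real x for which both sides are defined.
Yes, this is an identity.

Claim: sin(2x) = 2sin(x)cos(x).
Reasoning: Put y = x in the addition formula sin(x+y) = sin(x)cos(y) + cos(x)sin(y): sin(2x) = sin(x)cos(x) + cos(x)sin(x) = 2sin(x)cos(x).
So the two sides agree for every real x for which both sides are defined.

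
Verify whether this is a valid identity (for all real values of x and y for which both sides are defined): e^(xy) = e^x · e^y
Claim: e^(xy) = e^x · e^y.
Test a specific point where both sides are defined: x = 4, y = 3/2.
LHS = e^(xy) ≈ 403.4288
RHS = e^x · e^y ≈ 244.6919
Since 403.4288 ≠ 244.6919, the equation fails at this point, so it cannot hold for all real values of x and y for which both sides are defined.
e^x · e^y = e^(x+y), not e^(xy).

Conclusion: No, this is NOT an identity.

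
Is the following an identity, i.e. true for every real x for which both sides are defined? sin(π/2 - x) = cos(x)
Claim: sin(π/2 - x) = cos(x).
Reasoning: Use sin(u - v) = sin(u)cos(v) - cos(u)sin(v) with u = π/2, v = x: sin(π/2)cos(x) - cos(π/2)sin(x) = 1·cos(x) - 0·sin(x) = cos(x).
So the two sides agree for every real x for which both sides are defined.

Conclusion: Yes, this is an identity.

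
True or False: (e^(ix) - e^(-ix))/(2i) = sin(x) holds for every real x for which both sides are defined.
Claim: (e^(ix) - e^(-ix))/(2i) = sin(x).
Reasoning: By Euler's formula e^(ix) = cos(x) + i·sin(x) and e^(-ix) = cos(x) - i·sin(x). Subtracting cancels the cosine terms: e^(ix) - e^(-ix) = 2i·sin(x); divide by 2i.
So the two sides agree for every real x for which both sides are defined.

Conclusion: True.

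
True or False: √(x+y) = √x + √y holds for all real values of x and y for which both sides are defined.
False.

Claim: √(x+y) = √x + √y.
Test a specific point where both sides are defined: x = 3, y = 1/2.
LHS = √(x+y) ≈ 1.8708
RHS = √x + √y ≈ 2.4392
Since 1.8708 ≠ 2.4392, the equation fails at this point, so it cannot hold for all real values of x and y for which both sides are defined.
Squaring the right side gives x + 2√(xy) + y, not x + y.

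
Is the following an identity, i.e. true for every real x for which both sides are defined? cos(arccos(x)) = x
Yes, this is an identity.

Claim: cos(arccos(x)) = x.
Reasoning: For -1 ≤ x ≤ 1 (where arccos is defined), arccos(x) is by definition an angle whose cosine equals x. Taking the cosine of that angle returns x. (Note the other order, arccos(cos x) = x, is NOT an identity.)
So the two sides agree for every real x for which both sides are defined.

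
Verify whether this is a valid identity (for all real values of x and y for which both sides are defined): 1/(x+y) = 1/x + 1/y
No, this is NOT an identity.

Claim: 1/(x+y) = 1/x + 1/y.
Test a specific point where both sides are defined: x = 1/2, y = 2.
LHS = 1/(x+y) ≈ 0.4000
RHS = 1/x + 1/y ≈ 2.5000
Since 0.4000 ≠ 2.5000, the equation fails at this point, so it cannot hold for all real values of x and y for which both sides are defined.
1/x + 1/y = (x+y)/(xy), which is not 1/(x+y).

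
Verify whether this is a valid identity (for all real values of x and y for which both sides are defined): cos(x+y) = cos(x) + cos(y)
No, this is NOT an identity.

Claim: cos(x+y) = cos(x) + cos(y).
Test a specific point where both sides are defined: x = 3π/4, y = -π/3.
LHS = cos(x+y) ≈ 0.2588
RHS = cos(x) + cos(y) ≈ -0.2071
Since 0.2588 ≠ -0.2071, the equation fails at this point, so it cannot hold for all real values of x and y for which both sides are defined.
The correct expansion is cos(x+y) = cos(x)cos(y) - sin(x)sin(y); cosine is not additive.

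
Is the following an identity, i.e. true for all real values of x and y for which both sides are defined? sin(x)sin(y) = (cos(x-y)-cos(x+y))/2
Yes, this is an identity.

Claim: sin(x)sin(y) = (cos(x-y)-cos(x+y))/2.
Reasoning: cos(x-y) = cos(x)cos(y) + sin(x)sin(y) and cos(x+y) = cos(x)cos(y) - sin(x)sin(y). Subtracting, cos(x-y) - cos(x+y) = 2sin(x)sin(y); divide by 2.
So the two sides agree for all real values of x and y for which both sides are defined.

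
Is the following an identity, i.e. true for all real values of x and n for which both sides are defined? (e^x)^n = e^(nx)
Yes, this is an identity.

Claim: (e^x)^n = e^(nx).
Reasoning: e^x is a positive real number, and for a positive base B and real exponent n, B^n = e^(n·ln B). With B = e^x, ln B = x, so (e^x)^n = e^(n·x).
So the two sides agree for all real values of x and n for which both sides are defined.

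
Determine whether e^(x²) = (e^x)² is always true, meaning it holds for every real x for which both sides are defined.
No, this is NOT an identity.

Claim: e^(x²) = (e^x)².
Test a specific point where both sides are defined: x = 1/2.
LHS = e^(x²) ≈ 1.2840
RHS = (e^x)² ≈ 2.7183
Since 1.2840 ≠ 2.7183, the equation fails at this point, so it cannot hold for every real x for which both sides are defined.
(e^x)² = e^(2x), and 2x ≠ x² in general.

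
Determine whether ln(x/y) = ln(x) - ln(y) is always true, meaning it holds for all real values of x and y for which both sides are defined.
Claim: ln(x/y) = ln(x) - ln(y).
Reasoning: Both sides are simultaneously defined only when x, y > 0. Write x = e^p, y = e^q. Then x/y = e^(p-q), so ln(x/y) = p - q = ln(x) - ln(y).
So the two sides agree for all real values of x and y for which both sides are defined.

Conclusion: Yes, this is an identity.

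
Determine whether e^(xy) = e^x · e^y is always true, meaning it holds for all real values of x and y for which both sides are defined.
Claim: e^(xy) = e^x · e^y.
Test a specific point where both sides are defined: x = 1/2, y = 4.
LHS = e^(xy) ≈ 7.3891
RHS = e^x · e^y ≈ 90.0171
Since 7.3891 ≠ 90.0171, the equation fails at this point, so it cannot hold for all real values of x and y for which both sides are defined.
e^x · e^y = e^(x+y), not e^(xy).

Conclusion: No, this is NOT an identity.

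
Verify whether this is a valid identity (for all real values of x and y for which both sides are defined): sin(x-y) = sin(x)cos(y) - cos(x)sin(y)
Yes, this is an identity.

Claim: sin(x-y) = sin(x)cos(y) - cos(x)sin(y).
Reasoning: Replace y by -y in sin(x+y) = sin(x)cos(y) + cos(x)sin(y) and use cos(-y) = cos(y), sin(-y) = -sin(y): sin(x-y) = sin(x)cos(y) - cos(x)sin(y).
So the two sides agree for all real values of x and y for which both sides are defined.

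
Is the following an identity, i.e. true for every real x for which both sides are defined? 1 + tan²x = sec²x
Claim: 1 + tan²x = sec²x.
Reasoning: Start from sin²x + cos²x = 1 and divide every term by cos²x (allowed wherever tan x and sec x are defined): tan²x + 1 = 1/cos²x = sec²x.
So the two sides agree for every real x for which both sides are defined.

Conclusion: Yes, this is an identity.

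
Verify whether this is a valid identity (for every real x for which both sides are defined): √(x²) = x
No, this is NOT an identity.

Claim: √(x²) = x.
Test a specific point where both sides are defined: x = -3.
LHS = √(x²) ≈ 3.0000
RHS = x ≈ -3.0000
Since 3.0000 ≠ -3.0000, the equation fails at this point, so it cannot hold for every real x for which both sides are defined.
√(x²) = |x|, which differs from x whenever x < 0 (both sides are defined for every real x).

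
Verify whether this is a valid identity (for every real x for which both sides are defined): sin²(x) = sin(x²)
No, this is NOT an identity.

Claim: sin²(x) = sin(x²).
Test a specific point where both sides are defined: x = π/6.
LHS = sin²(x) ≈ 0.2500
RHS = sin(x²) ≈ 0.2707
Since 0.2500 ≠ 0.2707, the equation fails at this point, so it cannot hold for every real x for which both sides are defined.
sin²(x) means (sin x)², squaring the output; sin(x²) squares the input. These are different functions.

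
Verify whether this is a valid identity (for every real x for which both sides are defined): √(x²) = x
Claim: √(x²) = x.
Test a specific point where both sides are defined: x = -3.
LHS = √(x²) ≈ 3.0000
RHS = x ≈ -3.0000
Since 3.0000 ≠ -3.0000, the equation fails at this point, so it cannot hold for every real x for which both sides are defined.
√(x²) = |x|, which differs from x whenever x < 0 (both sides are defined for every real x).

Conclusion: No, this is NOT an identity.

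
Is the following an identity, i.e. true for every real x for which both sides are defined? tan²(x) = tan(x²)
No, this is NOT an identity.

Claim: tan²(x) = tan(x²).
Test a specific point where both sides are defined: x = π/6.
LHS = tan²(x) ≈ 0.3333
RHS = tan(x²) ≈ 0.2812
Since 0.3333 ≠ 0.2812, the equation fails at this point, so it cannot hold for every real x for which both sides are defined.
tan²(x) means (tan x)², squaring the output; tan(x²) squares the input. These are different functions.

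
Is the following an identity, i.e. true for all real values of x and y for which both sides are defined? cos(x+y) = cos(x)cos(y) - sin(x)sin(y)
Claim: cos(x+y) = cos(x)cos(y) - sin(x)sin(y).
Reasoning: By Euler's formula e^(i(x+y)) = e^(ix)·e^(iy) = (cos x + i·sin x)(cos y + i·sin y). The real part of the left side is cos(x+y); the real part of the product is cos(x)cos(y) - sin(x)sin(y) (since i·i = -1).
So the two sides agree for all real values of x and y for which both sides are defined.

Conclusion: Yes, this is an identity.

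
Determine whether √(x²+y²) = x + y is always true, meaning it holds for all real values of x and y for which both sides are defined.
No, this is NOT an identity.

Claim: √(x²+y²) = x + y.
Test a specific point where both sides are defined: x = 1, y = 4.
LHS = √(x²+y²) ≈ 4.1231
RHS = x + y ≈ 5.0000
Since 4.1231 ≠ 5.0000, the equation fails at this point, so it cannot hold for all real values of x and y for which both sides are defined.
(x+y)² = x² + 2xy + y², not x² + y², so the square root does not split this way.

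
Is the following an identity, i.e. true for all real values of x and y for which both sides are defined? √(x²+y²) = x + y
No, this is NOT an identity.

Claim: √(x²+y²) = x + y.
Test a specific point where both sides are defined: x = 4, y = 1/2.
LHS = √(x²+y²) ≈ 4.0311
RHS = x + y ≈ 4.5000
Since 4.0311 ≠ 4.5000, the equation fails at this point, so it cannot hold for all real values of x and y for which both sides are defined.
(x+y)² = x² + 2xy + y², not x² + y², so the square root does not split this way.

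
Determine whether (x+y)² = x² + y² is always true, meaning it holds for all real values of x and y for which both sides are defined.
Claim: (x+y)² = x² + y².
Test a specific point where both sides are defined: x = 1/2, y = 2.
LHS = (x+y)² ≈ 6.2500
RHS = x² + y² ≈ 4.2500
Since 6.2500 ≠ 4.2500, the equation fails at this point, so it cannot hold for all real values of x and y for which both sides are defined.
The correct expansion is (x+y)² = x² + 2xy + y²; the cross term 2xy is missing.

Conclusion: No, this is NOT an identity.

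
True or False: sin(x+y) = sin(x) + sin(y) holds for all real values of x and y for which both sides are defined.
False.

Claim: sin(x+y) = sin(x) + sin(y).
Test a specific point where both sides are defined: x = -π/2, y = π/4.
LHS = sin(x+y) ≈ -0.7071
RHS = sin(x) + sin(y) ≈ -0.2929
Since -0.7071 ≠ -0.2929, the equation fails at this point, so it cannot hold for all real values of x and y for which both sides are defined.
The correct expansion is sin(x+y) = sin(x)cos(y) + cos(x)sin(y); sine is not additive.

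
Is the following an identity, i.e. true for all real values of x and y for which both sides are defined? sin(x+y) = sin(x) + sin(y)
No, this is NOT an identity.

Claim: sin(x+y) = sin(x) + sin(y).
Test a specific point where both sides are defined: x = π/2, y = π/2.
LHS = sin(x+y) ≈ 0.0000
RHS = sin(x) + sin(y) ≈ 2.0000
Since 0.0000 ≠ 2.0000, the equation fails at this point, so it cannot hold for all real values of x and y for which both sides are defined.
The correct expansion is sin(x+y) = sin(x)cos(y) + cos(x)sin(y); sine is not additive.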